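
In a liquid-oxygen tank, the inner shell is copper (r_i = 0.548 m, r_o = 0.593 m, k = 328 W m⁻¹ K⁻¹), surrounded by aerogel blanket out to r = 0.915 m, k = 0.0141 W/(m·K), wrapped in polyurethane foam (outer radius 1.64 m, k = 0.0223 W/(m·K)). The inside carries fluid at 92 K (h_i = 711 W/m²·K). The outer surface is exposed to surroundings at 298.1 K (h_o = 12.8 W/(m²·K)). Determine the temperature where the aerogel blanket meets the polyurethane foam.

Treat each layer as a resistance in series:
  R_conv,in = 1/(4πr²h) = 1/(4π·0.548²·711) = 3.727×10^-4 K/W
  R_copper = (1/0.548 − 1/0.593)/(4πk) = 0.1385/(4π·328) = 3.360×10^-5 K/W
  R_aerogel blanket = (1/0.593 − 1/0.915)/(4πk) = 0.5934/(4π·0.0141) = 3.349 K/W
  R_polyurethane foam = (1/0.915 − 1/1.64)/(4πk) = 0.4831/(4π·0.0223) = 1.724 K/W
  R_conv,out = 1/(4πr²h) = 1/(4π·1.64²·12.8) = 0.002311 K/W
ΣR = 3.727×10^-4 + 3.360×10^-5 + 3.349 + 1.724 + 0.002311 = 5.076 K/W
Q = ΔT/ΣR = (92 K − 298.1 K)/5.076 = -40.60 W
From the inner boundary to the aerogel blanket/polyurethane foam interface, ΣR_partial = 3.349 K/W.
T_interface = T_in − Q·ΣR_partial = 92 K − (-40.60)(3.349) = 228.0 K

T = 228.0 K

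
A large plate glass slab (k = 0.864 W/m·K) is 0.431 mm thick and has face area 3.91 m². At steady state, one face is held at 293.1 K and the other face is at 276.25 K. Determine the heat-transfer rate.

Q = kA·ΔT/L = 0.864 × 3.91 × |293.1 K − 276.25 K| / 4.31×10^-4 = 1.32×10^5 W

Q = 1.32×10^5 W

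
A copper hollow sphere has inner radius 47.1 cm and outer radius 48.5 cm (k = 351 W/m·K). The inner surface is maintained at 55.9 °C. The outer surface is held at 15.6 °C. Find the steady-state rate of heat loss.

Q = 4πk·ΔT/(1/r₁ − 1/r₂) = 4π × 351 × 40.3 / (1/0.471 − 1/0.485) = 2.90×10^6 W

Q = 2.90×10^6 W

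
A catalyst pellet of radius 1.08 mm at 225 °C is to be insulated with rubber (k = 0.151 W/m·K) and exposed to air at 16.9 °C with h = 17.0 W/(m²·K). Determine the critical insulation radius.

r_cr = 1.78 cm

For a sphere, r_cr = 2k_ins/h = 2·0.151/17.0 = 0.0178 m = 1.78 cm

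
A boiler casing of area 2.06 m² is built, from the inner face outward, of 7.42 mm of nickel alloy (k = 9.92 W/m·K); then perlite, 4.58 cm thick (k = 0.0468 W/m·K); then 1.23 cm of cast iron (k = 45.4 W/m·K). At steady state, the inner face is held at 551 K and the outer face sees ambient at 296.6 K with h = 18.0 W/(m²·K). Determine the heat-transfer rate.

Treat each layer as a resistance in series:
  R_nickel alloy = L/(kA) = 0.00742/(9.92·2.06) = 3.631×10^-4 K/W
  R_perlite = L/(kA) = 0.0458/(0.0468·2.06) = 0.4751 K/W
  R_cast iron = L/(kA) = 0.0123/(45.4·2.06) = 1.315×10^-4 K/W
  R_conv,out = 1/(hA) = 1/(18.0·2.06) = 0.02697 K/W
ΣR = 3.631×10^-4 + 0.4751 + 1.315×10^-4 + 0.02697 = 0.5026 K/W
Q = ΔT/ΣR = (551 K − 296.6 K)/0.5026 = 506 W

Q = 506 W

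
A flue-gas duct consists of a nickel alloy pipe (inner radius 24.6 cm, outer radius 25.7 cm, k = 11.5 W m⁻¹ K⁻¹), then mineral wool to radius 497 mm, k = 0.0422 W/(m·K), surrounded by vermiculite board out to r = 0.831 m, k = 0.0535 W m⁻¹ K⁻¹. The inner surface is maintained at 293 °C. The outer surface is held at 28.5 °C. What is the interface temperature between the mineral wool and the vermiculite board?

T = 129 °C

Series thermal resistances, inner to outer:
  R'_nickel alloy = ln(0.257/0.246)/(2πk) = 0.04374/(2π·11.5) = 6.054×10^-4 m·K/W
  R'_mineral wool = ln(0.497/0.257)/(2πk) = 0.6595/(2π·0.0422) = 2.487 m·K/W
  R'_vermiculite board = ln(0.831/0.497)/(2πk) = 0.5140/(2π·0.0535) = 1.529 m·K/W
ΣR = 6.054×10^-4 + 2.487 + 1.529 = 4.017 m·K/W
Q' = ΔT/ΣR = (293 °C − 28.5 °C)/4.017 = 65.85 W/m
From the inner boundary to the mineral wool/vermiculite board interface, ΣR_partial = 2.488 m·K/W.
T_interface = T_in − Q'·ΣR_partial = 293 °C − (65.85)(2.488) = 129 °C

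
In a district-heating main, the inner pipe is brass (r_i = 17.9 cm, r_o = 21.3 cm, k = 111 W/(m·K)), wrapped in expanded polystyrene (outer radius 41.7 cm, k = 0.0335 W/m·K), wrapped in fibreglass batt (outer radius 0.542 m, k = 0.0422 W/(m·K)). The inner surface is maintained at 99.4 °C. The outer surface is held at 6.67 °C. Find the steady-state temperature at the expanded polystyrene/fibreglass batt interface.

T = 28.6 °C

Series thermal resistances, inner to outer:
  R'_brass = ln(0.213/0.179)/(2πk) = 0.1739/(2π·111) = 2.494×10^-4 m·K/W
  R'_expanded polystyrene = ln(0.417/0.213)/(2πk) = 0.6718/(2π·0.0335) = 3.192 m·K/W
  R'_fibreglass batt = ln(0.542/0.417)/(2πk) = 0.2622/(2π·0.0422) = 0.9888 m·K/W
ΣR = 2.494×10^-4 + 3.192 + 0.9888 = 4.181 m·K/W
Q' = ΔT/ΣR = (99.4 °C − 6.67 °C)/4.181 = 22.18 W/m
From the inner boundary to the expanded polystyrene/fibreglass batt interface, ΣR_partial = 3.192 m·K/W.
T_interface = T_in − Q'·ΣR_partial = 99.4 °C − (22.18)(3.192) = 28.6 °C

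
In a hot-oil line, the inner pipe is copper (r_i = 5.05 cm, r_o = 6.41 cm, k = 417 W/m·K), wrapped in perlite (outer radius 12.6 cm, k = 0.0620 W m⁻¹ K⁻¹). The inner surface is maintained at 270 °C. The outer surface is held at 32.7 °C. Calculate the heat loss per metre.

Series thermal resistances, inner to outer:
  R'_copper = ln(0.0641/0.0505)/(2πk) = 0.2385/(2π·417) = 9.102×10^-5 m·K/W
  R'_perlite = ln(0.126/0.0641)/(2πk) = 0.6758/(2π·0.0620) = 1.735 m·K/W
ΣR = 9.102×10^-5 + 1.735 = 1.735 m·K/W
Q' = ΔT/ΣR = (270 °C − 32.7 °C)/1.735 = 137 W/m

Q' = 137 W/m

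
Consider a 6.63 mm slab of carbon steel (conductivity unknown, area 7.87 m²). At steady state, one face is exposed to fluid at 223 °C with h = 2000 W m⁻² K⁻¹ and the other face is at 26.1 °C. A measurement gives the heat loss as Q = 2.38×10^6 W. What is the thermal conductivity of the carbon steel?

ΣR = ΔT/Q = |223 − 26.1|/2.38×10^6 = 8.273×10^-5 K/W
Known resistances:
  R_conv,in = 1/(hA) = 1/(2000·7.87) = 6.353×10^-5 K/W
R_carbon steel = ΣR − ΣR_known = 8.273×10^-5 − 6.353×10^-5 = 1.920×10^-5 K/W
L/(kA) = 1.920×10^-5 ⇒ k = 0.00663/(1.920×10^-5·7.87) = 43.9 W/m·K

k = 43.9 W/m·K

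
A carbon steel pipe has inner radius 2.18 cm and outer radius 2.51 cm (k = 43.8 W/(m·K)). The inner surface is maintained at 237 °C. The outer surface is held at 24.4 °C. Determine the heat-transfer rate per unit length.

Q' = 2πk·ΔT/ln(r₂/r₁) = 2π × 43.8 × 212.6 / ln(0.0251/0.0218) = 4.15×10^5 W/m

Q' = 415 kW/m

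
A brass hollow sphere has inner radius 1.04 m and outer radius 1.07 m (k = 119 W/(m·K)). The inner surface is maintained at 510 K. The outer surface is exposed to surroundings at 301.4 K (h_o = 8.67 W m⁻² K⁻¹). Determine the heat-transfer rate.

Treat each layer as a resistance in series:
  R_brass = (1/1.04 − 1/1.07)/(4πk) = 0.02696/(4π·119) = 1.803×10^-5 K/W
  R_conv,out = 1/(4πr²h) = 1/(4π·1.07²·8.67) = 0.008017 K/W
ΣR = 1.803×10^-5 + 0.008017 = 0.008035 K/W
Q = ΔT/ΣR = (510 K − 301.4 K)/0.008035 = 26000 W

Q = 26000 W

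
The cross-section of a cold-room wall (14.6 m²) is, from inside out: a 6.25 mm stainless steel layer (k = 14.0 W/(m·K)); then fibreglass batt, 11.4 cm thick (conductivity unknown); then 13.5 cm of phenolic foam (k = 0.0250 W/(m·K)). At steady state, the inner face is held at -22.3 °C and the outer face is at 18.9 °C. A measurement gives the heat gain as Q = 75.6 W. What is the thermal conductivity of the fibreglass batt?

ΣR = ΔT/Q = |-22.3 − 18.9|/75.6 = 0.5450 K/W
Known resistances:
  R_stainless steel = L/(kA) = 0.00625/(14.0·14.6) = 3.058×10^-5 K/W
  R_phenolic foam = L/(kA) = 0.135/(0.0250·14.6) = 0.3699 K/W
R_fibreglass batt = ΣR − ΣR_known = 0.5450 − 0.3699 = 0.1751 K/W
L/(kA) = 0.1751 ⇒ k = 0.114/(0.1751·14.6) = 0.0446 W/m·K

k = 0.0446 W/m·K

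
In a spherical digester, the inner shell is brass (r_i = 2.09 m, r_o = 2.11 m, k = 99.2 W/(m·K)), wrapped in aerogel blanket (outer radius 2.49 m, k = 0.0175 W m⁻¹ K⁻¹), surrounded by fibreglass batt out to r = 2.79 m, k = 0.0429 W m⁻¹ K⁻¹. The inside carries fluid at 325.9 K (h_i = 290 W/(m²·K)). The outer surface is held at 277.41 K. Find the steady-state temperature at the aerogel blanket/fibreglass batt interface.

Series thermal resistances, inner to outer:
  R_conv,in = 1/(4πr²h) = 1/(4π·2.09²·290) = 6.282×10^-5 K/W
  R_brass = (1/2.09 − 1/2.11)/(4πk) = 0.004535/(4π·99.2) = 3.638×10^-6 K/W
  R_aerogel blanket = (1/2.11 − 1/2.49)/(4πk) = 0.07233/(4π·0.0175) = 0.3289 K/W
  R_fibreglass batt = (1/2.49 − 1/2.79)/(4πk) = 0.04318/(4π·0.0429) = 0.08010 K/W
ΣR = 6.282×10^-5 + 3.638×10^-6 + 0.3289 + 0.08010 = 0.4091 K/W
Q = ΔT/ΣR = (325.9 K − 277.41 K)/0.4091 = 118.5 W
From the inner boundary to the aerogel blanket/fibreglass batt interface, ΣR_partial = 0.3290 K/W.
T_interface = T_in − Q·ΣR_partial = 325.9 K − (118.5)(0.3290) = 286.9 K

T = 286.9 K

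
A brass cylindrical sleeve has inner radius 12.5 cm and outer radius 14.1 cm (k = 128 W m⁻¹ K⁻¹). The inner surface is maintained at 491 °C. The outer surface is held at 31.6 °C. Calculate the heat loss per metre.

Q' = 2πk·ΔT/ln(r₂/r₁) = 2π × 128 × 459.4 / ln(0.141/0.125) = 3.07×10^6 W/m

Q' = 3070 kW/m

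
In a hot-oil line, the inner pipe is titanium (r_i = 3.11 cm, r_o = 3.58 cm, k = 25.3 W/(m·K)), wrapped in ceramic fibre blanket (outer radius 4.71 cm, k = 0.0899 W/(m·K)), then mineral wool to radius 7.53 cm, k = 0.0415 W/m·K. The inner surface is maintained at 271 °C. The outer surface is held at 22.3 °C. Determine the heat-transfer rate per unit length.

Q' = 109 W/m

Series thermal resistances, inner to outer:
  R'_titanium = ln(0.0358/0.0311)/(2πk) = 0.1407/(2π·25.3) = 8.854×10^-4 m·K/W
  R'_ceramic fibre blanket = ln(0.0471/0.0358)/(2πk) = 0.2743/(2π·0.0899) = 0.4857 m·K/W
  R'_mineral wool = ln(0.0753/0.0471)/(2πk) = 0.4692/(2π·0.0415) = 1.799 m·K/W
ΣR = 8.854×10^-4 + 0.4857 + 1.799 = 2.286 m·K/W
Q' = ΔT/ΣR = (271 °C − 22.3 °C)/2.286 = 109 W/m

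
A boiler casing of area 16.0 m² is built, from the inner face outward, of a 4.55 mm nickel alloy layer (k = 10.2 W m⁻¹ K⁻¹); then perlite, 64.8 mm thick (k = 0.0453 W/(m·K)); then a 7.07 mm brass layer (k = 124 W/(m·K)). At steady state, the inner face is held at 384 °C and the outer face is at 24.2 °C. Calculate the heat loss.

Q = 4020 W

Treat each layer as a resistance in series:
  R_nickel alloy = L/(kA) = 0.00455/(10.2·16.0) = 2.788×10^-5 K/W
  R_perlite = L/(kA) = 0.0648/(0.0453·16.0) = 0.08940 K/W
  R_brass = L/(kA) = 0.00707/(124·16.0) = 3.564×10^-6 K/W
ΣR = 2.788×10^-5 + 0.08940 + 3.564×10^-6 = 0.08943 K/W
Q = ΔT/ΣR = (384 °C − 24.2 °C)/0.08943 = 4020 W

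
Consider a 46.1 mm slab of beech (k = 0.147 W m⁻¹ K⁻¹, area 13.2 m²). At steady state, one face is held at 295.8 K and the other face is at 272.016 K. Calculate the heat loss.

Q = 1000 W

Q = kA·ΔT/L = 0.147 × 13.2 × |295.8 K − 272.016 K| / 0.0461 = 1000 W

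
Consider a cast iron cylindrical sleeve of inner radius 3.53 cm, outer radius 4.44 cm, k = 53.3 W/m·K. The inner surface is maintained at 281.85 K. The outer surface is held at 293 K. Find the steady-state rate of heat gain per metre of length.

Q' = 2πk·ΔT/ln(r₂/r₁) = 2π × 53.3 × 11.15 / ln(0.0444/0.0353) = 16300 W/m

Q' = 16300 W/m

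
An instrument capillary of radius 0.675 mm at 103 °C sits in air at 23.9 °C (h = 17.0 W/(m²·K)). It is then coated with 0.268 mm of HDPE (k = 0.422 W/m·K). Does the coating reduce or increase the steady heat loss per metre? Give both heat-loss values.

increases: 5.70 → 7.87 W/m

Critical radius for a cylinder: r_cr = k/h = 0.0248 m = 2.48 cm.
Outer radius after coating: r₂ = 6.75×10^-4 + 2.68×10^-4 = 0.000943 m.
Since r₁ < r_cr and r₂ ≤ r_cr, the coating moves toward the maximum at r_cr — heat loss rises.
Bare: R = 1/(2πr₁h) = 13.87 m·K/W; Q = 79.1/13.87 = 5.70 W/m.
Coated: R = R_cond + R_conv = 10.05 m·K/W; Q = 79.1/10.05 = 7.87 W/m.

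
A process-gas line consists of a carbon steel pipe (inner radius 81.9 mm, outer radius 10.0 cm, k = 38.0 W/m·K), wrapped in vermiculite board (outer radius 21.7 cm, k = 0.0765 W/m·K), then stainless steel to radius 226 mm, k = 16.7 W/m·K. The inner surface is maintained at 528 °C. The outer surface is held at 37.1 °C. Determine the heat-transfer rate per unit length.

Treat each layer as a resistance in series:
  R'_carbon steel = ln(0.100/0.0819)/(2πk) = 0.1997/(2π·38.0) = 8.363×10^-4 m·K/W
  R'_vermiculite board = ln(0.217/0.100)/(2πk) = 0.7747/(2π·0.0765) = 1.612 m·K/W
  R'_stainless steel = ln(0.226/0.217)/(2πk) = 0.04064/(2π·16.7) = 3.873×10^-4 m·K/W
ΣR = 8.363×10^-4 + 1.612 + 3.873×10^-4 = 1.613 m·K/W
Q' = ΔT/ΣR = (528 °C − 37.1 °C)/1.613 = 304 W/m

Q' = 304 W/m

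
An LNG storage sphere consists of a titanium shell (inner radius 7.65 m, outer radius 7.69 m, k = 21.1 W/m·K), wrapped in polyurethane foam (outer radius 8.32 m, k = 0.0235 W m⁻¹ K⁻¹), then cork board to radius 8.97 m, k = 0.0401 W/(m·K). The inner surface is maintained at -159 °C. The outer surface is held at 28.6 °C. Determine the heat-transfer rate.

Q = 3.71 kW

Treat each layer as a resistance in series:
  R_titanium = (1/7.65 − 1/7.69)/(4πk) = 6.799×10^-4/(4π·21.1) = 2.564×10^-6 K/W
  R_polyurethane foam = (1/7.69 − 1/8.32)/(4πk) = 0.009847/(4π·0.0235) = 0.03334 K/W
  R_cork board = (1/8.32 − 1/8.97)/(4πk) = 0.008710/(4π·0.0401) = 0.01728 K/W
ΣR = 2.564×10^-6 + 0.03334 + 0.01728 = 0.05062 K/W
Q = ΔT/ΣR = (-159 °C − 28.6 °C)/0.05062 = -3710 W
(Negative Q ⇒ heat flows inward; heat gain = 3710 W.)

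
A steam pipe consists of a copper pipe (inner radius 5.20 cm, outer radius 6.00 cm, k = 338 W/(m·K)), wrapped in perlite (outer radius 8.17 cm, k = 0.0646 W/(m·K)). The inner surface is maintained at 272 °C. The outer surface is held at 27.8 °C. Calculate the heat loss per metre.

Q' = 321 W/m

Resistance network (inner→outer):
  R'_copper = ln(0.0600/0.0520)/(2πk) = 0.1431/(2π·338) = 6.738×10^-5 m·K/W
  R'_perlite = ln(0.0817/0.0600)/(2πk) = 0.3087/(2π·0.0646) = 0.7606 m·K/W
ΣR = 6.738×10^-5 + 0.7606 = 0.7607 m·K/W
Q' = ΔT/ΣR = (272 °C − 27.8 °C)/0.7607 = 321 W/m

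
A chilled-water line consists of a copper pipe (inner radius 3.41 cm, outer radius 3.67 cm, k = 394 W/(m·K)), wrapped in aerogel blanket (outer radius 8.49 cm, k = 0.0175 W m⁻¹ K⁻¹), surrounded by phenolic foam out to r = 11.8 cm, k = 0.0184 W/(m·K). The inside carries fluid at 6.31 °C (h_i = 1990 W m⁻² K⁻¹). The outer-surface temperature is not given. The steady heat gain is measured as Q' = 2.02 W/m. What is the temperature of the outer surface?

Sum the resistances:
  R'_conv,in = 1/(2πr h) = 1/(2π·0.0341·1990) = 0.002345 m·K/W
  R'_copper = ln(0.0367/0.0341)/(2πk) = 0.07348/(2π·394) = 2.968×10^-5 m·K/W
  R'_aerogel blanket = ln(0.0849/0.0367)/(2πk) = 0.8387/(2π·0.0175) = 7.628 m·K/W
  R'_phenolic foam = ln(0.118/0.0849)/(2πk) = 0.3292/(2π·0.0184) = 2.848 m·K/W
ΣR = 10.48 m·K/W
ΔT = Q'·ΣR = 2.02 × 10.48 = 21.17 K
Heat flows inward, so T_out = T_in + ΔT = 6.31 + 21.17 = 27.5 °C

T_out = 27.5 °C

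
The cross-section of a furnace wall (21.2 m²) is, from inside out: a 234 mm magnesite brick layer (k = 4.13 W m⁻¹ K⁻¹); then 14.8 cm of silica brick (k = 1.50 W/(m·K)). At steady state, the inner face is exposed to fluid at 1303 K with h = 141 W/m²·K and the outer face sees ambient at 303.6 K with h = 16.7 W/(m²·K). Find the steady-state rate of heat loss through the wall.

Treat each layer as a resistance in series:
  R_conv,in = 1/(hA) = 1/(141·21.2) = 3.345×10^-4 K/W
  R_magnesite brick = L/(kA) = 0.234/(4.13·21.2) = 0.002673 K/W
  R_silica brick = L/(kA) = 0.148/(1.50·21.2) = 0.004654 K/W
  R_conv,out = 1/(hA) = 1/(16.7·21.2) = 0.002825 K/W
ΣR = 3.345×10^-4 + 0.002673 + 0.004654 + 0.002825 = 0.01049 K/W
Q = ΔT/ΣR = (1303 K − 303.6 K)/0.01049 = 95300 W

Q = 95300 W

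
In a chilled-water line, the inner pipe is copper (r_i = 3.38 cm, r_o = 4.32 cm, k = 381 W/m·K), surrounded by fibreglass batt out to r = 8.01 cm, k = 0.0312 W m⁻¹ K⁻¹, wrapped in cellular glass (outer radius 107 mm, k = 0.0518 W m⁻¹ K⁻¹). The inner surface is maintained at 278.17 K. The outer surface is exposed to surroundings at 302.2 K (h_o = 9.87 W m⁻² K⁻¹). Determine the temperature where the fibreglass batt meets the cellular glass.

Resistance network (inner→outer):
  R'_copper = ln(0.0432/0.0338)/(2πk) = 0.2454/(2π·381) = 1.025×10^-4 m·K/W
  R'_fibreglass batt = ln(0.0801/0.0432)/(2πk) = 0.6174/(2π·0.0312) = 3.150 m·K/W
  R'_cellular glass = ln(0.107/0.0801)/(2πk) = 0.2896/(2π·0.0518) = 0.8896 m·K/W
  R'_conv,out = 1/(2πr h) = 1/(2π·0.107·9.87) = 0.1507 m·K/W
ΣR = 1.025×10^-4 + 3.150 + 0.8896 + 0.1507 = 4.190 m·K/W
Q' = ΔT/ΣR = (278.17 K − 302.2 K)/4.190 = -5.735 W/m
From the inner boundary to the fibreglass batt/cellular glass interface, ΣR_partial = 3.150 m·K/W.
T_interface = T_in − Q'·ΣR_partial = 278.17 K − (-5.735)(3.150) = 296.2 K

T = 296.2 K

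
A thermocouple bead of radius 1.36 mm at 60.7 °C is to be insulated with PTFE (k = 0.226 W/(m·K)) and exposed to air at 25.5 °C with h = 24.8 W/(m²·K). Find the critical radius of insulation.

r_cr = 1.82 cm

For a sphere, r_cr = 2k_ins/h = 2·0.226/24.8 = 0.0182 m = 1.82 cm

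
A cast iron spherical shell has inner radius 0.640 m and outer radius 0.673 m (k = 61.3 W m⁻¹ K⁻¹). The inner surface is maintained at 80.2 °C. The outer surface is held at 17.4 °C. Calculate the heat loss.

Q = 4πk·ΔT/(1/r₁ − 1/r₂) = 4π × 61.3 × 62.8 / (1/0.640 − 1/0.673) = 6.31×10^5 W

Q = 6.31×10^5 W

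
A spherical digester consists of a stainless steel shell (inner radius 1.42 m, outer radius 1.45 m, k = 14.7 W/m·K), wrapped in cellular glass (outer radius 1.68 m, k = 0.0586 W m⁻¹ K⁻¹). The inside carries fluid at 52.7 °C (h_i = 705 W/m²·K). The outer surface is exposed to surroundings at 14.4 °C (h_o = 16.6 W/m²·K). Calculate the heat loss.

Q = 295 W

Resistance network (inner→outer):
  R_conv,in = 1/(4πr²h) = 1/(4π·1.42²·705) = 5.598×10^-5 K/W
  R_stainless steel = (1/1.42 − 1/1.45)/(4πk) = 0.01457/(4π·14.7) = 7.887×10^-5 K/W
  R_cellular glass = (1/1.45 − 1/1.68)/(4πk) = 0.09442/(4π·0.0586) = 0.1282 K/W
  R_conv,out = 1/(4πr²h) = 1/(4π·1.68²·16.6) = 0.001698 K/W
ΣR = 5.598×10^-5 + 7.887×10^-5 + 0.1282 + 0.001698 = 0.1300 K/W
Q = ΔT/ΣR = (52.7 °C − 14.4 °C)/0.1300 = 295 W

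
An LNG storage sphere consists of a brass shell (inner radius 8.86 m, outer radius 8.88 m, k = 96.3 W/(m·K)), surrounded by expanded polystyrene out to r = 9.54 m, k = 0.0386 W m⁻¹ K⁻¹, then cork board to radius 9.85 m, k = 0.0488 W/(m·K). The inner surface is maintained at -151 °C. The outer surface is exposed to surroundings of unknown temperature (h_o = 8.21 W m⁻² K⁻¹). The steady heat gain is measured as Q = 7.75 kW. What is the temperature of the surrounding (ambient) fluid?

T_out = 15.9 °C

Series resistances:
  R_brass = (1/8.86 − 1/8.88)/(4πk) = 2.542×10^-4/(4π·96.3) = 2.101×10^-7 K/W
  R_expanded polystyrene = (1/8.88 − 1/9.54)/(4πk) = 0.007791/(4π·0.0386) = 0.01606 K/W
  R_cork board = (1/9.54 − 1/9.85)/(4πk) = 0.003299/(4π·0.0488) = 0.005380 K/W
  R_conv,out = 1/(4πr²h) = 1/(4π·9.85²·8.21) = 9.990×10^-5 K/W
ΣR = 0.02154 K/W
ΔT = Q·ΣR = 7750 × 0.02154 = 166.9 K
Heat flows inward, so T_out = T_in + ΔT = -151 + 166.9 = 15.9 °C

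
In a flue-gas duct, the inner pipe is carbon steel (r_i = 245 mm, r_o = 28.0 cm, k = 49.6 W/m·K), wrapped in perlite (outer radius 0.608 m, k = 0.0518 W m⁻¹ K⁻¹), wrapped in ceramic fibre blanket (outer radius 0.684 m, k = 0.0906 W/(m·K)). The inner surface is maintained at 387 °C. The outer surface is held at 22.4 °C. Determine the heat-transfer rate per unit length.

Q' = 141 W/m

Series thermal resistances, inner to outer:
  R'_carbon steel = ln(0.280/0.245)/(2πk) = 0.1335/(2π·49.6) = 4.285×10^-4 m·K/W
  R'_perlite = ln(0.608/0.280)/(2πk) = 0.7754/(2π·0.0518) = 2.382 m·K/W
  R'_ceramic fibre blanket = ln(0.684/0.608)/(2πk) = 0.1178/(2π·0.0906) = 0.2069 m·K/W
ΣR = 4.285×10^-4 + 2.382 + 0.2069 = 2.589 m·K/W
Q' = ΔT/ΣR = (387 °C − 22.4 °C)/2.589 = 141 W/m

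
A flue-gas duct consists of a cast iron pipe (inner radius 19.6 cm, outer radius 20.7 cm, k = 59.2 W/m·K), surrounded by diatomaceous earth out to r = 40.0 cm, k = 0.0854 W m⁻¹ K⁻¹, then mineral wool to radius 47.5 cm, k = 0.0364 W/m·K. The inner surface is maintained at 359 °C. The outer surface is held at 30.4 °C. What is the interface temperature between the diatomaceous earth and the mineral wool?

Treat each layer as a resistance in series:
  R'_cast iron = ln(0.207/0.196)/(2πk) = 0.05460/(2π·59.2) = 1.468×10^-4 m·K/W
  R'_diatomaceous earth = ln(0.400/0.207)/(2πk) = 0.6587/(2π·0.0854) = 1.228 m·K/W
  R'_mineral wool = ln(0.475/0.400)/(2πk) = 0.1719/(2π·0.0364) = 0.7514 m·K/W
ΣR = 1.468×10^-4 + 1.228 + 0.7514 = 1.980 m·K/W
Q' = ΔT/ΣR = (359 °C − 30.4 °C)/1.980 = 166.0 W/m
From the inner boundary to the diatomaceous earth/mineral wool interface, ΣR_partial = 1.228 m·K/W.
T_interface = T_in − Q'·ΣR_partial = 359 °C − (166.0)(1.228) = 155 °C

T = 155 °C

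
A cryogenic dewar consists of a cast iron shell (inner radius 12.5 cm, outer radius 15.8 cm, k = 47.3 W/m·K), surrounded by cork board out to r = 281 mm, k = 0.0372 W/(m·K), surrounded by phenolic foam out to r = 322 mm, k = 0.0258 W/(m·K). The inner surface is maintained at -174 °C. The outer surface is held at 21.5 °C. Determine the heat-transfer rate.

Q = 26.7 W

Series thermal resistances, inner to outer:
  R_cast iron = (1/0.125 − 1/0.158)/(4πk) = 1.671/(4π·47.3) = 0.002811 K/W
  R_cork board = (1/0.158 − 1/0.281)/(4πk) = 2.770/(4π·0.0372) = 5.926 K/W
  R_phenolic foam = (1/0.281 − 1/0.322)/(4πk) = 0.4531/(4π·0.0258) = 1.398 K/W
ΣR = 0.002811 + 5.926 + 1.398 = 7.327 K/W
Q = ΔT/ΣR = (-174 °C − 21.5 °C)/7.327 = -26.7 W
(Negative Q ⇒ heat flows inward; heat gain = 26.7 W.)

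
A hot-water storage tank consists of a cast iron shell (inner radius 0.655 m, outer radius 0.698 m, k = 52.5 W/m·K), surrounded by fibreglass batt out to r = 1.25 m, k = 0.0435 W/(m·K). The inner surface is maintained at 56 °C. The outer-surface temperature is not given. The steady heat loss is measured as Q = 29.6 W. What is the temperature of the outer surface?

Sum the resistances:
  R_cast iron = (1/0.655 − 1/0.698)/(4πk) = 0.09405/(4π·52.5) = 1.426×10^-4 K/W
  R_fibreglass batt = (1/0.698 − 1/1.25)/(4πk) = 0.6327/(4π·0.0435) = 1.157 K/W
ΣR = 1.158 K/W
ΔT = Q·ΣR = 29.6 × 1.158 = 34.28 K
Heat flows outward, so T_out = T_in − ΔT = 56 − 34.28 = 21.7 °C

T_out = 21.7 °C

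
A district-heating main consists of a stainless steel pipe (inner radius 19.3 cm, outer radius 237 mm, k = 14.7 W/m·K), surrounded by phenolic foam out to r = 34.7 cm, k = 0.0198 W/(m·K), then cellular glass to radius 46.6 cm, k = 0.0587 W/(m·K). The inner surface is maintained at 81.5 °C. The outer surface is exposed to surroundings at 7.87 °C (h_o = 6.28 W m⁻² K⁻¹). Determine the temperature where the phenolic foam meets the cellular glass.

Series thermal resistances, inner to outer:
  R'_stainless steel = ln(0.237/0.193)/(2πk) = 0.2054/(2π·14.7) = 0.002224 m·K/W
  R'_phenolic foam = ln(0.347/0.237)/(2πk) = 0.3813/(2π·0.0198) = 3.065 m·K/W
  R'_cellular glass = ln(0.466/0.347)/(2πk) = 0.2949/(2π·0.0587) = 0.7995 m·K/W
  R'_conv,out = 1/(2πr h) = 1/(2π·0.466·6.28) = 0.05438 m·K/W
ΣR = 0.002224 + 3.065 + 0.7995 + 0.05438 = 3.921 m·K/W
Q' = ΔT/ΣR = (81.5 °C − 7.87 °C)/3.921 = 18.78 W/m
From the inner boundary to the phenolic foam/cellular glass interface, ΣR_partial = 3.067 m·K/W.
T_interface = T_in − Q'·ΣR_partial = 81.5 °C − (18.78)(3.067) = 23.9 °C

T = 23.9 °C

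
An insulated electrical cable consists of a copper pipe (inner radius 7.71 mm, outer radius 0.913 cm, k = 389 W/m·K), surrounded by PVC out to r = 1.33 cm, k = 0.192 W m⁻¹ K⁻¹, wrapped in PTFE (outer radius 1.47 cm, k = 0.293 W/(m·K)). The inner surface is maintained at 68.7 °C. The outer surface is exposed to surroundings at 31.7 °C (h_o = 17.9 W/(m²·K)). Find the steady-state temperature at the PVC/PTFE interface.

T = 56.8 °C

Series thermal resistances, inner to outer:
  R'_copper = ln(0.00913/0.00771)/(2πk) = 0.1690/(2π·389) = 6.916×10^-5 m·K/W
  R'_PVC = ln(0.0133/0.00913)/(2πk) = 0.3762/(2π·0.192) = 0.3118 m·K/W
  R'_PTFE = ln(0.0147/0.0133)/(2πk) = 0.1001/(2π·0.293) = 0.05436 m·K/W
  R'_conv,out = 1/(2πr h) = 1/(2π·0.0147·17.9) = 0.6049 m·K/W
ΣR = 6.916×10^-5 + 0.3118 + 0.05436 + 0.6049 = 0.9711 m·K/W
Q' = ΔT/ΣR = (68.7 °C − 31.7 °C)/0.9711 = 38.10 W/m
From the inner boundary to the PVC/PTFE interface, ΣR_partial = 0.3119 m·K/W.
T_interface = T_in − Q'·ΣR_partial = 68.7 °C − (38.10)(0.3119) = 56.8 °C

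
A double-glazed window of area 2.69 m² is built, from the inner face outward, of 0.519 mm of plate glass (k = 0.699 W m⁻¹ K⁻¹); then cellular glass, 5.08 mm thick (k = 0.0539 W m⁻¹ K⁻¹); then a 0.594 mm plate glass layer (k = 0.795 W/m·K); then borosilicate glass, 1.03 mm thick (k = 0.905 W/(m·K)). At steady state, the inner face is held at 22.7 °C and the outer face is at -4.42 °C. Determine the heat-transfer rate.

Series thermal resistances, inner to outer:
  R_plate glass = L/(kA) = 5.19×10^-4/(0.699·2.69) = 2.760×10^-4 K/W
  R_cellular glass = L/(kA) = 0.00508/(0.0539·2.69) = 0.03504 K/W
  R_plate glass = L/(kA) = 5.94×10^-4/(0.795·2.69) = 2.778×10^-4 K/W
  R_borosilicate glass = L/(kA) = 0.00103/(0.905·2.69) = 4.231×10^-4 K/W
ΣR = 2.760×10^-4 + 0.03504 + 2.778×10^-4 + 4.231×10^-4 = 0.03602 K/W
Q = ΔT/ΣR = (22.7 °C − -4.42 °C)/0.03602 = 753 W

Q = 753 W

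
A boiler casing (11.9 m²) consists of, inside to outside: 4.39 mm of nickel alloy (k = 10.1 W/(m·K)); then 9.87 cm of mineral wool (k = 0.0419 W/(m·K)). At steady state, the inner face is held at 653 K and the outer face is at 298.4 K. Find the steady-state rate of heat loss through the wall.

Resistance network (inner→outer):
  R_nickel alloy = L/(kA) = 0.00439/(10.1·11.9) = 3.653×10^-5 K/W
  R_mineral wool = L/(kA) = 0.0987/(0.0419·11.9) = 0.1980 K/W
ΣR = 3.653×10^-5 + 0.1980 = 0.1980 K/W
Q = ΔT/ΣR = (653 K − 298.4 K)/0.1980 = 1790 W

Q = 1790 W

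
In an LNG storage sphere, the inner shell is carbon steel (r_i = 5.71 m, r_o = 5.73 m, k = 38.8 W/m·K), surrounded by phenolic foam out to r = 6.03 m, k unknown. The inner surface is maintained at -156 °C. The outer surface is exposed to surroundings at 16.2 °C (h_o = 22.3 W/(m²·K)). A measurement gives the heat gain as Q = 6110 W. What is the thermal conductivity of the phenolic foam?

k = 0.0246 W/m·K

ΣR = ΔT/Q = |-156 − 16.2|/6110 = 0.02818 K/W
Known resistances:
  R_carbon steel = (1/5.71 − 1/5.73)/(4πk) = 6.113×10^-4/(4π·38.8) = 1.254×10^-6 K/W
  R_conv,out = 1/(4πr²h) = 1/(4π·6.03²·22.3) = 9.814×10^-5 K/W
R_phenolic foam = ΣR − ΣR_known = 0.02818 − 9.939×10^-5 = 0.02808 K/W
(1/r₁−1/r₂)/(4πk) = 0.02808 ⇒ k = 0.008683/(4π·0.02808) = 0.0246 W/m·K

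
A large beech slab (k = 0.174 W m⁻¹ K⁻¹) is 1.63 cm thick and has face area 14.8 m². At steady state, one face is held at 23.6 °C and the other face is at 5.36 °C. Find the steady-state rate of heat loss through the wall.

Q = 2880 W

Q = kA·ΔT/L = 0.174 × 14.8 × |23.6 °C − 5.36 °C| / 0.0163 = 2880 W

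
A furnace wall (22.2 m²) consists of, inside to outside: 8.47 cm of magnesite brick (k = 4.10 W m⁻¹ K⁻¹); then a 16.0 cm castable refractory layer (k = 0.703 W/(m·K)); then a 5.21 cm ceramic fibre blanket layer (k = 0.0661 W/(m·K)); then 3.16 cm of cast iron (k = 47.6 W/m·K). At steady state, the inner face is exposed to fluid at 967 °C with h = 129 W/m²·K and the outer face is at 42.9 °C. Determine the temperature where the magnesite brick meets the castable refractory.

T = 942 °C

Series thermal resistances, inner to outer:
  R_conv,in = 1/(hA) = 1/(129·22.2) = 3.492×10^-4 K/W
  R_magnesite brick = L/(kA) = 0.0847/(4.10·22.2) = 9.306×10^-4 K/W
  R_castable refractory = L/(kA) = 0.160/(0.703·22.2) = 0.01025 K/W
  R_ceramic fibre blanket = L/(kA) = 0.0521/(0.0661·22.2) = 0.03550 K/W
  R_cast iron = L/(kA) = 0.0316/(47.6·22.2) = 2.990×10^-5 K/W
ΣR = 3.492×10^-4 + 9.306×10^-4 + 0.01025 + 0.03550 + 2.990×10^-5 = 0.04706 K/W
Q = ΔT/ΣR = (967 °C − 42.9 °C)/0.04706 = 19640 W
From the inner boundary to the magnesite brick/castable refractory interface, ΣR_partial = 0.001280 K/W.
T_interface = T_in − Q·ΣR_partial = 967 °C − (19640)(0.001280) = 942 °C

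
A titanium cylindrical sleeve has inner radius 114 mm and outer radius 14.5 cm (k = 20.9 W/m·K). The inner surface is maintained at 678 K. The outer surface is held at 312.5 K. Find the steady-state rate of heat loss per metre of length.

Q' = 2πk·ΔT/ln(r₂/r₁) = 2π × 20.9 × 365.5 / ln(0.145/0.114) = 2.00×10^5 W/m

Q' = 2.00×10^5 W/m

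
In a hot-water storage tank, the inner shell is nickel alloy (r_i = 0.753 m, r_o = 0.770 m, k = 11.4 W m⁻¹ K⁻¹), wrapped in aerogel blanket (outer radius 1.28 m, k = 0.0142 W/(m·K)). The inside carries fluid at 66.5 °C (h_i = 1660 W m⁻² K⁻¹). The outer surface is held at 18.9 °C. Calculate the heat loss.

Q = 16.4 W

Treat each layer as a resistance in series:
  R_conv,in = 1/(4πr²h) = 1/(4π·0.753²·1660) = 8.455×10^-5 K/W
  R_nickel alloy = (1/0.753 − 1/0.770)/(4πk) = 0.02932/(4π·11.4) = 2.047×10^-4 K/W
  R_aerogel blanket = (1/0.770 − 1/1.28)/(4πk) = 0.5175/(4π·0.0142) = 2.900 K/W
ΣR = 8.455×10^-5 + 2.047×10^-4 + 2.900 = 2.900 K/W
Q = ΔT/ΣR = (66.5 °C − 18.9 °C)/2.900 = 16.4 W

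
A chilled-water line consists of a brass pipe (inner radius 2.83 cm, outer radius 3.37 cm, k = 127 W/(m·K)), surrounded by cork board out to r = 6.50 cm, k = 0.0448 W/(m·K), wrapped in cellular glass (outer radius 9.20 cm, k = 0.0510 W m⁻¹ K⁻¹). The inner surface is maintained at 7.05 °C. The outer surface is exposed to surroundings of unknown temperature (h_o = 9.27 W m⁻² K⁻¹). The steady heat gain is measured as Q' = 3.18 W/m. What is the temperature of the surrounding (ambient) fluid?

Sum the resistances:
  R'_brass = ln(0.0337/0.0283)/(2πk) = 0.1746/(2π·127) = 2.189×10^-4 m·K/W
  R'_cork board = ln(0.0650/0.0337)/(2πk) = 0.6569/(2π·0.0448) = 2.334 m·K/W
  R'_cellular glass = ln(0.0920/0.0650)/(2πk) = 0.3474/(2π·0.0510) = 1.084 m·K/W
  R'_conv,out = 1/(2πr h) = 1/(2π·0.0920·9.27) = 0.1866 m·K/W
ΣR = 3.605 m·K/W
ΔT = Q'·ΣR = 3.18 × 3.605 = 11.46 K
Heat flows inward, so T_out = T_in + ΔT = 7.05 + 11.46 = 18.5 °C

T_out = 18.5 °C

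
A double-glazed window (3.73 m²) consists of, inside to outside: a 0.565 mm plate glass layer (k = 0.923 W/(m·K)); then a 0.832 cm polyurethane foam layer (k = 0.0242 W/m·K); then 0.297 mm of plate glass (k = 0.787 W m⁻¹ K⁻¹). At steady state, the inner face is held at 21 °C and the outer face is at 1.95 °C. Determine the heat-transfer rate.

Q = 206 W

Treat each layer as a resistance in series:
  R_plate glass = L/(kA) = 5.65×10^-4/(0.923·3.73) = 1.641×10^-4 K/W
  R_polyurethane foam = L/(kA) = 0.00832/(0.0242·3.73) = 0.09217 K/W
  R_plate glass = L/(kA) = 2.97×10^-4/(0.787·3.73) = 1.012×10^-4 K/W
ΣR = 1.641×10^-4 + 0.09217 + 1.012×10^-4 = 0.09244 K/W
Q = ΔT/ΣR = (21 °C − 1.95 °C)/0.09244 = 206 W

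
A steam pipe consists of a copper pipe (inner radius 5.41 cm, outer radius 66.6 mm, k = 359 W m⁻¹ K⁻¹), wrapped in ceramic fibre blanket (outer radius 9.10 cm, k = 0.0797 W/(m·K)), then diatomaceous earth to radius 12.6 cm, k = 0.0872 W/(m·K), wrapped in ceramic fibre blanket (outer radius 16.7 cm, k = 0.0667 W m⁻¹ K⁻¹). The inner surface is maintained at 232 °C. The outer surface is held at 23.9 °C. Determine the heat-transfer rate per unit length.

Treat each layer as a resistance in series:
  R'_copper = ln(0.0666/0.0541)/(2πk) = 0.2079/(2π·359) = 9.215×10^-5 m·K/W
  R'_ceramic fibre blanket = ln(0.0910/0.0666)/(2πk) = 0.3122/(2π·0.0797) = 0.6234 m·K/W
  R'_diatomaceous earth = ln(0.126/0.0910)/(2πk) = 0.3254/(2π·0.0872) = 0.5940 m·K/W
  R'_ceramic fibre blanket = ln(0.167/0.126)/(2πk) = 0.2817/(2π·0.0667) = 0.6722 m·K/W
ΣR = 9.215×10^-5 + 0.6234 + 0.5940 + 0.6722 = 1.890 m·K/W
Q' = ΔT/ΣR = (232 °C − 23.9 °C)/1.890 = 110 W/m

Q' = 110 W/m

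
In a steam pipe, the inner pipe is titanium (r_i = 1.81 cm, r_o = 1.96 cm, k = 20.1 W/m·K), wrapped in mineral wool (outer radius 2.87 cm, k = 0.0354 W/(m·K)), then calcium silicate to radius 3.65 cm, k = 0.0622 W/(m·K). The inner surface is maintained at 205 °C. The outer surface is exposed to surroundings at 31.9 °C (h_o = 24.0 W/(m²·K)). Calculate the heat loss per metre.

Q' = 68.9 W/m

Series thermal resistances, inner to outer:
  R'_titanium = ln(0.0196/0.0181)/(2πk) = 0.07962/(2π·20.1) = 6.304×10^-4 m·K/W
  R'_mineral wool = ln(0.0287/0.0196)/(2πk) = 0.3814/(2π·0.0354) = 1.715 m·K/W
  R'_calcium silicate = ln(0.0365/0.0287)/(2πk) = 0.2404/(2π·0.0622) = 0.6152 m·K/W
  R'_conv,out = 1/(2πr h) = 1/(2π·0.0365·24.0) = 0.1817 m·K/W
ΣR = 6.304×10^-4 + 1.715 + 0.6152 + 0.1817 = 2.513 m·K/W
Q' = ΔT/ΣR = (205 °C − 31.9 °C)/2.513 = 68.9 W/m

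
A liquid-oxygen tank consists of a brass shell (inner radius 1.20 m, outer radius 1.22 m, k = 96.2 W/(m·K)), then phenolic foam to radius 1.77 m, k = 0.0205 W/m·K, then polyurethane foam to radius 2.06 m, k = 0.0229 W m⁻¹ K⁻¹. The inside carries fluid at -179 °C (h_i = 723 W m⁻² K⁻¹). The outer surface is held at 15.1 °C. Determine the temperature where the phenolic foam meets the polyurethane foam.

Resistance network (inner→outer):
  R_conv,in = 1/(4πr²h) = 1/(4π·1.20²·723) = 7.643×10^-5 K/W
  R_brass = (1/1.20 − 1/1.22)/(4πk) = 0.01366/(4π·96.2) = 1.130×10^-5 K/W
  R_phenolic foam = (1/1.22 − 1/1.77)/(4πk) = 0.2547/(4π·0.0205) = 0.9887 K/W
  R_polyurethane foam = (1/1.77 − 1/2.06)/(4πk) = 0.07953/(4π·0.0229) = 0.2764 K/W
ΣR = 7.643×10^-5 + 1.130×10^-5 + 0.9887 + 0.2764 = 1.265 K/W
Q = ΔT/ΣR = (-179 °C − 15.1 °C)/1.265 = -153.4 W
From the inner boundary to the phenolic foam/polyurethane foam interface, ΣR_partial = 0.9888 K/W.
T_interface = T_in − Q·ΣR_partial = -179 °C − (-153.4)(0.9888) = -27.3 °C

T = -27.3 °C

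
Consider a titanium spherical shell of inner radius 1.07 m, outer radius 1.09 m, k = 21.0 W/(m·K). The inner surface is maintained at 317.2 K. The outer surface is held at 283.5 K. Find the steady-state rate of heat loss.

Q = 5.19×10^5 W

Q = 4πk·ΔT/(1/r₁ − 1/r₂) = 4π × 21.0 × 33.7 / (1/1.07 − 1/1.09) = 5.19×10^5 W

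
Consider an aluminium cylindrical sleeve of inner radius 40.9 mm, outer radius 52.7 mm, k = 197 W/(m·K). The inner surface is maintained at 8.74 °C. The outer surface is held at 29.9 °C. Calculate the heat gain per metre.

Q' = 2πk·ΔT/ln(r₂/r₁) = 2π × 197 × 21.16 / ln(0.0527/0.0409) = 1.03×10^5 W/m

Q' = 1.03×10^5 W/m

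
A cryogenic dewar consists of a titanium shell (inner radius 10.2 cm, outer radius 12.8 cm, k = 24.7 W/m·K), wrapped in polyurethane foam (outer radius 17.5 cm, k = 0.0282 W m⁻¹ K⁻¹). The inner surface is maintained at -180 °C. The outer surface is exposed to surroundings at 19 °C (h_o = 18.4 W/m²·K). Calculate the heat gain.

Q = 32.8 W

Series thermal resistances, inner to outer:
  R_titanium = (1/0.102 − 1/0.128)/(4πk) = 1.991/(4π·24.7) = 0.006416 K/W
  R_polyurethane foam = (1/0.128 − 1/0.175)/(4πk) = 2.098/(4π·0.0282) = 5.921 K/W
  R_conv,out = 1/(4πr²h) = 1/(4π·0.175²·18.4) = 0.1412 K/W
ΣR = 0.006416 + 5.921 + 0.1412 = 6.069 K/W
Q = ΔT/ΣR = (-180 °C − 19 °C)/6.069 = -32.8 W
(Negative Q ⇒ heat flows inward; heat gain = 32.8 W.)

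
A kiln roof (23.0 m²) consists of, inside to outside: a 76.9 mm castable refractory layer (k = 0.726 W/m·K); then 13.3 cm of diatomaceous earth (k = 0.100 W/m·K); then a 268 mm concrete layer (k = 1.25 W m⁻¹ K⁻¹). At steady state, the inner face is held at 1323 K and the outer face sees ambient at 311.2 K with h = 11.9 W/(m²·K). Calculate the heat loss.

Resistance network (inner→outer):
  R_castable refractory = L/(kA) = 0.0769/(0.726·23.0) = 0.004605 K/W
  R_diatomaceous earth = L/(kA) = 0.133/(0.100·23.0) = 0.05783 K/W
  R_concrete = L/(kA) = 0.268/(1.25·23.0) = 0.009322 K/W
  R_conv,out = 1/(hA) = 1/(11.9·23.0) = 0.003654 K/W
ΣR = 0.004605 + 0.05783 + 0.009322 + 0.003654 = 0.07541 K/W
Q = ΔT/ΣR = (1323 K − 311.2 K)/0.07541 = 13400 W

Q = 13.4 kW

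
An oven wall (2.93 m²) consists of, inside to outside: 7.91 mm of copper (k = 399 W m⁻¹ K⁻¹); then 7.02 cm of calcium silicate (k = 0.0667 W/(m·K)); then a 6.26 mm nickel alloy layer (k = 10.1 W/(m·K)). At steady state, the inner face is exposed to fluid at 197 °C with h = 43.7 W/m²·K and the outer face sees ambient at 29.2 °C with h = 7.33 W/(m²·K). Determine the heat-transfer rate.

Q = 406 W

Resistance network (inner→outer):
  R_conv,in = 1/(hA) = 1/(43.7·2.93) = 0.007810 K/W
  R_copper = L/(kA) = 0.00791/(399·2.93) = 6.766×10^-6 K/W
  R_calcium silicate = L/(kA) = 0.0702/(0.0667·2.93) = 0.3592 K/W
  R_nickel alloy = L/(kA) = 0.00626/(10.1·2.93) = 2.115×10^-4 K/W
  R_conv,out = 1/(hA) = 1/(7.33·2.93) = 0.04656 K/W
ΣR = 0.007810 + 6.766×10^-6 + 0.3592 + 2.115×10^-4 + 0.04656 = 0.4138 K/W
Q = ΔT/ΣR = (197 °C − 29.2 °C)/0.4138 = 406 W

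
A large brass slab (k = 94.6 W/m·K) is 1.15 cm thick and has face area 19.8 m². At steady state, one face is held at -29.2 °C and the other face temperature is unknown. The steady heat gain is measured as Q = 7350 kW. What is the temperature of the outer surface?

T_out = 15.9 °C

Series resistances:
  R_brass = L/(kA) = 0.0115/(94.6·19.8) = 6.140×10^-6 K/W
ΣR = 6.140×10^-6 K/W
ΔT = Q·ΣR = 7.35×10^6 × 6.140×10^-6 = 45.13 K
Heat flows inward, so T_out = T_in + ΔT = -29.2 + 45.13 = 15.9 °C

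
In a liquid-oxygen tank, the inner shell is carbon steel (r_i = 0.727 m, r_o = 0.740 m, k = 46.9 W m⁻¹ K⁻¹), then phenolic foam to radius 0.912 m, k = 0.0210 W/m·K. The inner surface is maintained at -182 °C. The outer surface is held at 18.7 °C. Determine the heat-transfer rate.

Q = 208 W

Resistance network (inner→outer):
  R_carbon steel = (1/0.727 − 1/0.740)/(4πk) = 0.02416/(4π·46.9) = 4.100×10^-5 K/W
  R_phenolic foam = (1/0.740 − 1/0.912)/(4πk) = 0.2549/(4π·0.0210) = 0.9658 K/W
ΣR = 4.100×10^-5 + 0.9658 = 0.9658 K/W
Q = ΔT/ΣR = (-182 °C − 18.7 °C)/0.9658 = -208 W
(Negative Q ⇒ heat flows inward; heat gain = 208 W.)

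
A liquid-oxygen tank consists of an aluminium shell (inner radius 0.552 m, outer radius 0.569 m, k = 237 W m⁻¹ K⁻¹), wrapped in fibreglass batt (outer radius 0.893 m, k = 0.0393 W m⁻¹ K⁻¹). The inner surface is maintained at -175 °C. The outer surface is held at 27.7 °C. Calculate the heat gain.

Series thermal resistances, inner to outer:
  R_aluminium = (1/0.552 − 1/0.569)/(4πk) = 0.05412/(4π·237) = 1.817×10^-5 K/W
  R_fibreglass batt = (1/0.569 − 1/0.893)/(4πk) = 0.6376/(4π·0.0393) = 1.291 K/W
ΣR = 1.817×10^-5 + 1.291 = 1.291 K/W
Q = ΔT/ΣR = (-175 °C − 27.7 °C)/1.291 = -157 W
(Negative Q ⇒ heat flows inward; heat gain = 157 W.)

Q = 157 W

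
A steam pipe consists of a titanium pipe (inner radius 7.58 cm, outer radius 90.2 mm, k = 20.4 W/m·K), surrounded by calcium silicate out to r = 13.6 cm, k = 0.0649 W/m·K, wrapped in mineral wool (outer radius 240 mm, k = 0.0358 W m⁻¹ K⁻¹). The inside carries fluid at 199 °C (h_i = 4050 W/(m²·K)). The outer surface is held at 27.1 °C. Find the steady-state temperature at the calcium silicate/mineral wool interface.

Resistance network (inner→outer):
  R'_conv,in = 1/(2πr h) = 1/(2π·0.0758·4050) = 5.184×10^-4 m·K/W
  R'_titanium = ln(0.0902/0.0758)/(2πk) = 0.1739/(2π·20.4) = 0.001357 m·K/W
  R'_calcium silicate = ln(0.136/0.0902)/(2πk) = 0.4106/(2π·0.0649) = 1.007 m·K/W
  R'_mineral wool = ln(0.240/0.136)/(2πk) = 0.5680/(2π·0.0358) = 2.525 m·K/W
ΣR = 5.184×10^-4 + 0.001357 + 1.007 + 2.525 = 3.534 m·K/W
Q' = ΔT/ΣR = (199 °C − 27.1 °C)/3.534 = 48.64 W/m
From the inner boundary to the calcium silicate/mineral wool interface, ΣR_partial = 1.009 m·K/W.
T_interface = T_in − Q'·ΣR_partial = 199 °C − (48.64)(1.009) = 150 °C

T = 150 °C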